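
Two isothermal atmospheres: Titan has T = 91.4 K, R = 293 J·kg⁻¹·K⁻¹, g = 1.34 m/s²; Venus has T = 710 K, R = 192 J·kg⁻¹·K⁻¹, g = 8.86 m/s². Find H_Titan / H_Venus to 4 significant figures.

H_Titan/H_Venus ≈ 1.299

H = RT/g for each body.
H_Titan = 293 × 91.4 / 1.34 = 19985 m.
H_Venus = 192 × 710 / 8.86 = 15386 m.
H_Titan/H_Venus = 19985/15386 = 1.2989.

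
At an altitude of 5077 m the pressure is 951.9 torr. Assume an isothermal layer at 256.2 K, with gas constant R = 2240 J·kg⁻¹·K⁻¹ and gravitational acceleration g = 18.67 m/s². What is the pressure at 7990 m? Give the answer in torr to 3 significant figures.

Scale height: H = RT/g = 2240 × 256.2 / 18.67 = 30739 m.
Between two levels, P₂ = P₁ exp(−Δz/H) with Δz = z₂ − z₁.
Δz = 7990.0 − 5077.0 = 2913.0 m; Δz/H = 2913.0/30739 = 0.094766.
P₂ = 951.9 × exp(−0.094766) = 951.9 × 0.90959 = 865.84 torr.

P ≈ 866 torr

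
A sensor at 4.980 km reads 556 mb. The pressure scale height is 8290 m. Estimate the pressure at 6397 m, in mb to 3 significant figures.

Between two levels, P₂ = P₁ exp(−Δz/H) with Δz = z₂ − z₁.
Δz = 6397.0 − 4980.0 = 1417.0 m; Δz/H = 1417.0/8290.0 = 0.17093.
P₂ = 556 × exp(−0.17093) = 556 × 0.84288 = 468.64 mb.

P ≈ 469 mb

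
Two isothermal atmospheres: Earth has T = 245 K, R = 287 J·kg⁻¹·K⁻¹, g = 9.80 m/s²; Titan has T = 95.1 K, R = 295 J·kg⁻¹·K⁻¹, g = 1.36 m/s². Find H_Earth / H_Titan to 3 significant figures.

H = RT/g for each body.
H_Earth = 287 × 245 / 9.80 = 7175.0 m.
H_Titan = 295 × 95.1 / 1.36 = 20628 m.
H_Earth/H_Titan = 7175.0/20628 = 0.34783.

H_Earth/H_Titan ≈ 0.348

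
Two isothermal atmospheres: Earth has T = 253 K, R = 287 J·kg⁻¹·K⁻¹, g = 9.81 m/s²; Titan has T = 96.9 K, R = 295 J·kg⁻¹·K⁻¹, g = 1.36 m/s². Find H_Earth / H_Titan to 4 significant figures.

H = RT/g for each body.
H_Earth = 287 × 253 / 9.81 = 7401.7 m.
H_Titan = 295 × 96.9 / 1.36 = 21019 m.
H_Earth/H_Titan = 7401.7/21019 = 0.35214.

H_Earth/H_Titan ≈ 0.3521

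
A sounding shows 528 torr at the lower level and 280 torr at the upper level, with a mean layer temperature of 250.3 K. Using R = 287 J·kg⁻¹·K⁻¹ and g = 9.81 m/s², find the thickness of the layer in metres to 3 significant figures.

Hypsometric equation: Δz = (R T̄/g) ln(P₁/P₂).
R T̄/g = 287 × 250.3 / 9.81 = 7322.7 m.
ln(528/280) = ln(1.8857) = 0.63430.
Δz = 7322.7 × 0.63430 = 4644.8 m.

Δz ≈ 4640 m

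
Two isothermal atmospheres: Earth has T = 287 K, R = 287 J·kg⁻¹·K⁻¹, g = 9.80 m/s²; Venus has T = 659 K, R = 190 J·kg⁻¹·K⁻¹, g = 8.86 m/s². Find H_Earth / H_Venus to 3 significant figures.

H = RT/g for each body.
H_Earth = 287 × 287 / 9.80 = 8405.0 m.
H_Venus = 190 × 659 / 8.86 = 14132 m.
H_Earth/H_Venus = 8405.0/14132 = 0.59475.

H_Earth/H_Venus ≈ 0.595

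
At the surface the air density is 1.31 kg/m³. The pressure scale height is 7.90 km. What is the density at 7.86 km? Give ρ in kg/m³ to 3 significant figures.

ρ ≈ 0.484 kg/m³

In an isothermal atmosphere, density decays like pressure: ρ = ρ₀ exp(−z/H).
z/H = 7860.0/7900.0 = 0.99494; exp(−0.99494) = 0.36975.
ρ = 1.31 × 0.36975 = 0.48437 kg/m³.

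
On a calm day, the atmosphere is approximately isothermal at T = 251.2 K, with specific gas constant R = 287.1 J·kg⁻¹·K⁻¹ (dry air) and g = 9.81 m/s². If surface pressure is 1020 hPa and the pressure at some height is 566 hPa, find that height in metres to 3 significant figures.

Scale height: H = RT/g = 287.1 × 251.2 / 9.81 = 7351.6 m.
Invert the barometric formula: z = H ln(P₀/P).
P₀/P = 1020/566 = 1.8021; ln(1.8021) = 0.58895.
z = 7351.6 × 0.58895 = 4329.7 m.

z ≈ 4330 m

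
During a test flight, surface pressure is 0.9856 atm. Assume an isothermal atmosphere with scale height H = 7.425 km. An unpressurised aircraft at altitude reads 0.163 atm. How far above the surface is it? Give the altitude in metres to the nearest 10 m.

Invert the barometric formula: z = H ln(P₀/P).
P₀/P = 0.9856/0.163 = 6.0466; ln(6.0466) = 1.7995.
z = 7425.0 × 1.7995 = 13361 m.

z ≈ 13360 m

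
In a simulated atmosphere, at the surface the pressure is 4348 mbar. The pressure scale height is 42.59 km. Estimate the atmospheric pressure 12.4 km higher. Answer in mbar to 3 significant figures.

P ≈ 3250 mbar

Barometric formula: P = P₀ exp(−z/H).
z/H = 12400/42590 = 0.29115; exp(−0.29115) = 0.74740.
P = 4348 × 0.74740 = 3249.7 mbar.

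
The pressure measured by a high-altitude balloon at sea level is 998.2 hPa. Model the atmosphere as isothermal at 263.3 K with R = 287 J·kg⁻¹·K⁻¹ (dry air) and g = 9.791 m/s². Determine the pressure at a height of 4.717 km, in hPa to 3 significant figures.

P ≈ 542 hPa

Scale height: H = RT/g = 287 × 263.3 / 9.791 = 7718.0 m.
Barometric formula: P = P₀ exp(−z/H).
z/H = 4717.0/7718.0 = 0.61117; exp(−0.61117) = 0.54272.
P = 998.2 × 0.54272 = 541.74 hPa.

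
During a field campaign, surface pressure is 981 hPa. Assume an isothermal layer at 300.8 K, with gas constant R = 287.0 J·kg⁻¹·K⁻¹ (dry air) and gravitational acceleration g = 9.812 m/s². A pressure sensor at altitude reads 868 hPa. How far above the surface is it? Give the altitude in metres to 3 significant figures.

Scale height: H = RT/g = 287.0 × 300.8 / 9.812 = 8798.4 m.
Invert the barometric formula: z = H ln(P₀/P).
P₀/P = 981/868 = 1.1302; ln(1.1302) = 0.12239.
z = 8798.4 × 0.12239 = 1076.8 m.

z ≈ 1080 m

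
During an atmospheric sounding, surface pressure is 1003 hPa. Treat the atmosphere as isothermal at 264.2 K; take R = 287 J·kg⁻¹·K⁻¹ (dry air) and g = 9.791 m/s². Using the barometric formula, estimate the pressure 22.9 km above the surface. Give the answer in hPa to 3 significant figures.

P ≈ 52.1 hPa

Scale height: H = RT/g = 287 × 264.2 / 9.791 = 7744.4 m.
Barometric formula: P = P₀ exp(−z/H).
z/H = 22900/7744.4 = 2.9570; exp(−2.9570) = 0.051975.
P = 1003 × 0.051975 = 52.131 hPa.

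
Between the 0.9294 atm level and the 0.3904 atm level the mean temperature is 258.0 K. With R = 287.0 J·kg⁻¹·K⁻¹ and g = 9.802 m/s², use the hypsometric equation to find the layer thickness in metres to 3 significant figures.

Δz ≈ 6550 m

Hypsometric equation: Δz = (R T̄/g) ln(P₁/P₂).
R T̄/g = 287.0 × 258.0 / 9.802 = 7554.2 m.
ln(0.9294/0.3904) = ln(2.3806) = 0.86735.
Δz = 7554.2 × 0.86735 = 6552.1 m.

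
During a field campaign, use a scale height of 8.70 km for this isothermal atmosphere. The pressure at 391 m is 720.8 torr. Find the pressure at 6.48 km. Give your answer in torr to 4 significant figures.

Between two levels, P₂ = P₁ exp(−Δz/H) with Δz = z₂ − z₁.
Δz = 6480.0 − 391.00 = 6089.0 m; Δz/H = 6089.0/8700.0 = 0.69989.
P₂ = 720.8 × exp(−0.69989) = 720.8 × 0.49664 = 357.98 torr.

P ≈ 358.0 torr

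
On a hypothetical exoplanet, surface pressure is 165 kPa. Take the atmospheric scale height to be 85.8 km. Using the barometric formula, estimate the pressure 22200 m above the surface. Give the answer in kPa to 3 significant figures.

P ≈ 127 kPa

Barometric formula: P = P₀ exp(−z/H).
z/H = 22200/85800 = 0.25874; exp(−0.25874) = 0.77202.
P = 165 × 0.77202 = 127.38 kPa.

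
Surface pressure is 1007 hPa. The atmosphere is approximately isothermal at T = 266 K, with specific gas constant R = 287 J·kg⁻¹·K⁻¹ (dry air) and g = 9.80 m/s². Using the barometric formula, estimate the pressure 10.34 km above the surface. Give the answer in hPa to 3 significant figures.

P ≈ 267 hPa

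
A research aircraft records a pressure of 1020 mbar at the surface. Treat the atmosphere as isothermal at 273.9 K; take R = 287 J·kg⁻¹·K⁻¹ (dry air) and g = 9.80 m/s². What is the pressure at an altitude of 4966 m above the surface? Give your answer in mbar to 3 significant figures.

Scale height: H = RT/g = 287 × 273.9 / 9.80 = 8021.4 m.
Barometric formula: P = P₀ exp(−z/H).
z/H = 4966.0/8021.4 = 0.61909; exp(−0.61909) = 0.53843.
P = 1020 × 0.53843 = 549.20 mbar.

P ≈ 549 mbar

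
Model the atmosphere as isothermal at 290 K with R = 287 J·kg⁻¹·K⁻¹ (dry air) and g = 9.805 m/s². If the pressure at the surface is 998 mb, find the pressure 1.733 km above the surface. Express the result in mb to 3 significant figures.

Scale height: H = RT/g = 287 × 290 / 9.805 = 8488.5 m.
Barometric formula: P = P₀ exp(−z/H).
z/H = 1733.0/8488.5 = 0.20416; exp(−0.20416) = 0.81533.
P = 998 × 0.81533 = 813.70 mb.

P ≈ 814 mb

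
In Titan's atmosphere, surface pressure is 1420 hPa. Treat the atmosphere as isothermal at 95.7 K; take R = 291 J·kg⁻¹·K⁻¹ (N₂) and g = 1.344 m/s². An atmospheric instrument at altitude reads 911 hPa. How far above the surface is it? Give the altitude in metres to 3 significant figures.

z ≈ 9200 m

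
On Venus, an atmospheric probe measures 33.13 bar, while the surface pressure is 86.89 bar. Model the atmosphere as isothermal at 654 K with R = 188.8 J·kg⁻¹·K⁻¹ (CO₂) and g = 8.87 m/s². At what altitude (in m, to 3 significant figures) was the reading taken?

Scale height: H = RT/g = 188.8 × 654 / 8.87 = 13921 m.
Invert the barometric formula: z = H ln(P₀/P).
P₀/P = 86.89/33.13 = 2.6227; ln(2.6227) = 0.96420.
z = 13921 × 0.96420 = 13423 m.

z ≈ 13400 m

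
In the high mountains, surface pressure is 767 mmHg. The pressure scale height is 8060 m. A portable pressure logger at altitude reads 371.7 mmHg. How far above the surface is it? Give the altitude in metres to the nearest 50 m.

Invert the barometric formula: z = H ln(P₀/P).
P₀/P = 767/371.7 = 2.0635; ln(2.0635) = 0.72440.
z = 8060.0 × 0.72440 = 5838.7 m.

z ≈ 5850 m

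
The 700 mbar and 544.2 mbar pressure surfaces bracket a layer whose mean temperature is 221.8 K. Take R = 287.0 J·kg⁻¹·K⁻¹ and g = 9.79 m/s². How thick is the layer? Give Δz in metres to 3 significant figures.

Hypsometric equation: Δz = (R T̄/g) ln(P₁/P₂).
R T̄/g = 287.0 × 221.8 / 9.79 = 6502.2 m.
ln(700/544.2) = ln(1.2863) = 0.25177.
Δz = 6502.2 × 0.25177 = 1637.1 m.

Δz ≈ 1640 m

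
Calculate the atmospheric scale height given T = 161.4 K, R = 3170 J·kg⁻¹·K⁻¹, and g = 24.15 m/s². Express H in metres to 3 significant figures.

The scale height of an isothermal atmosphere is H = RT/g.
H = 3170 × 161.4 / 24.15 = 511640/24.15 = 21186 m.

H ≈ 21200 m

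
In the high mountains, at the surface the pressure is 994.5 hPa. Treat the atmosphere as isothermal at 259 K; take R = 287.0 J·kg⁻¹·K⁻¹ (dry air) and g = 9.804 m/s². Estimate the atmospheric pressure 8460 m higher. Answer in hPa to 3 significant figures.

P ≈ 326 hPa

Scale height: H = RT/g = 287.0 × 259 / 9.804 = 7581.9 m.
Barometric formula: P = P₀ exp(−z/H).
z/H = 8460.0/7581.9 = 1.1158; exp(−1.1158) = 0.32765.
P = 994.5 × 0.32765 = 325.85 hPa.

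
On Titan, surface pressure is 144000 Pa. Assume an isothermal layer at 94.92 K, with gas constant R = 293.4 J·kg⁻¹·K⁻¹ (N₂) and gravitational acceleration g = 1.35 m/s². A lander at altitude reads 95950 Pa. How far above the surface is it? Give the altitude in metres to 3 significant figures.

z ≈ 8380 m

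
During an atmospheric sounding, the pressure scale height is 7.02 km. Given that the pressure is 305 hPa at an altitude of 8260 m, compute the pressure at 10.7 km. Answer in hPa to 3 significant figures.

P ≈ 215 hPa

Between two levels, P₂ = P₁ exp(−Δz/H) with Δz = z₂ − z₁.
Δz = 10700 − 8260.0 = 2440.0 m; Δz/H = 2440.0/7020.0 = 0.34758.
P₂ = 305 × exp(−0.34758) = 305 × 0.70640 = 215.45 hPa.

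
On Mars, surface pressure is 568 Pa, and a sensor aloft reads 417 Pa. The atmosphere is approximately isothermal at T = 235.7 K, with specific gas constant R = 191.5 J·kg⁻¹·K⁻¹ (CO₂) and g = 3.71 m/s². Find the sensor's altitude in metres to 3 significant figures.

z ≈ 3760 m

Scale height: H = RT/g = 191.5 × 235.7 / 3.71 = 12166 m.
Invert the barometric formula: z = H ln(P₀/P).
P₀/P = 568/417 = 1.3621; ln(1.3621) = 0.30903.
z = 12166 × 0.30903 = 3759.7 m.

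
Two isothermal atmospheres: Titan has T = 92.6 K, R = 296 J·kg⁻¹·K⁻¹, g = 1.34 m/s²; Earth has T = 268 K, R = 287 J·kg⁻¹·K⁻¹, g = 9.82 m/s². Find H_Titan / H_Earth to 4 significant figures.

H_Titan/H_Earth ≈ 2.612

H = RT/g for each body.
H_Titan = 296 × 92.6 / 1.34 = 20455 m.
H_Earth = 287 × 268 / 9.82 = 7832.6 m.
H_Titan/H_Earth = 20455/7832.6 = 2.6115.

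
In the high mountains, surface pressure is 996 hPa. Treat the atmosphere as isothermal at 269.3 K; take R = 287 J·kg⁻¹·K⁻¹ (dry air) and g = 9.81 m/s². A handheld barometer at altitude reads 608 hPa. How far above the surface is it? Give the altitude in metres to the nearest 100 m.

z ≈ 3900 m

Scale height: H = RT/g = 287 × 269.3 / 9.81 = 7878.6 m.
Invert the barometric formula: z = H ln(P₀/P).
P₀/P = 996/608 = 1.6382; ln(1.6382) = 0.49360.
z = 7878.6 × 0.49360 = 3888.9 m.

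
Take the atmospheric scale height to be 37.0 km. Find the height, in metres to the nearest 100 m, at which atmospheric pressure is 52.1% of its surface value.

Set P/P₀ = exp(−z/H) = 0.521, so z = −H ln(0.521).
−ln(0.521) = 0.65201; z = 37000 × 0.65201 = 24124 m.

z ≈ 24100 m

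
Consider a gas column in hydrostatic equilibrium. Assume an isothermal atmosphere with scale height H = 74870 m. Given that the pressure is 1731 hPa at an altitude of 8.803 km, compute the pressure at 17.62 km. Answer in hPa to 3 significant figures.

Between two levels, P₂ = P₁ exp(−Δz/H) with Δz = z₂ − z₁.
Δz = 17620 − 8803.0 = 8817.0 m; Δz/H = 8817.0/74870 = 0.11776.
P₂ = 1731 × exp(−0.11776) = 1731 × 0.88891 = 1538.7 hPa.

P ≈ 1540 hPa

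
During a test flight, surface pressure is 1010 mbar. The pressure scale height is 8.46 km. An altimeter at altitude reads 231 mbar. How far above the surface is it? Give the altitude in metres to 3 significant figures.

Invert the barometric formula: z = H ln(P₀/P).
P₀/P = 1010/231 = 4.3723; ln(4.3723) = 1.4753.
z = 8460.0 × 1.4753 = 12481 m.

z ≈ 12500 m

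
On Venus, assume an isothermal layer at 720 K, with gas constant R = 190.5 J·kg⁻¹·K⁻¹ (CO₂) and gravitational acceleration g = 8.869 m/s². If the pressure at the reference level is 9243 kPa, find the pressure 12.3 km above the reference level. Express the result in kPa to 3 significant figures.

P ≈ 4170 kPa

Scale height: H = RT/g = 190.5 × 720 / 8.869 = 15465 m.
Barometric formula: P = P₀ exp(−z/H).
z/H = 12300/15465 = 0.79534; exp(−0.79534) = 0.45143.
P = 9243 × 0.45143 = 4172.6 kPa.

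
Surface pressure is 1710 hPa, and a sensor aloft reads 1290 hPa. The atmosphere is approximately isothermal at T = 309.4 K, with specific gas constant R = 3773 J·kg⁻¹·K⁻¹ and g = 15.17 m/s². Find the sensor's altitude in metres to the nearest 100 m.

Scale height: H = RT/g = 3773 × 309.4 / 15.17 = 76952 m.
Invert the barometric formula: z = H ln(P₀/P).
P₀/P = 1710/1290 = 1.3256; ln(1.3256) = 0.28187.
z = 76952 × 0.28187 = 21690 m.

z ≈ 21700 m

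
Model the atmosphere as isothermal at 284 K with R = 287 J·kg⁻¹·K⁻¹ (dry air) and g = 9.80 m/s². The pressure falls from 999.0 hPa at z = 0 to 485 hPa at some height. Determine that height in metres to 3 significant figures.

Scale height: H = RT/g = 287 × 284 / 9.80 = 8317.1 m.
Invert the barometric formula: z = H ln(P₀/P).
P₀/P = 999.0/485 = 2.0598; ln(2.0598) = 0.72261.
z = 8317.1 × 0.72261 = 6010.0 m.

z ≈ 6010 m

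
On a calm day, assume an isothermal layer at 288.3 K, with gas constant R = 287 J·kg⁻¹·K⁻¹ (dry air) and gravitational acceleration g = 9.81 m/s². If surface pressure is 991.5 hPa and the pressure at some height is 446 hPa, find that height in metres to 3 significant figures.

z ≈ 6740 m

Scale height: H = RT/g = 287 × 288.3 / 9.81 = 8434.5 m.
Invert the barometric formula: z = H ln(P₀/P).
P₀/P = 991.5/446 = 2.2231; ln(2.2231) = 0.79890.
z = 8434.5 × 0.79890 = 6738.3 m.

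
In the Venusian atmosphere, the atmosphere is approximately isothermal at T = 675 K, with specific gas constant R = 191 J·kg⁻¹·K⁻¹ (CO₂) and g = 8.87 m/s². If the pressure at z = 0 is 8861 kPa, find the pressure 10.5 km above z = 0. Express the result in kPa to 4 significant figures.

P ≈ 4303 kPa

Scale height: H = RT/g = 191 × 675 / 8.87 = 14535 m.
Barometric formula: P = P₀ exp(−z/H).
z/H = 10500/14535 = 0.72239; exp(−0.72239) = 0.48559.
P = 8861 × 0.48559 = 4302.8 kPa.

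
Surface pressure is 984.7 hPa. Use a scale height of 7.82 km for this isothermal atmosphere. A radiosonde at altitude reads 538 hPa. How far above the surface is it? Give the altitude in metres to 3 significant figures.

Invert the barometric formula: z = H ln(P₀/P).
P₀/P = 984.7/538 = 1.8303; ln(1.8303) = 0.60448.
z = 7820.0 × 0.60448 = 4727.0 m.

z ≈ 4730 m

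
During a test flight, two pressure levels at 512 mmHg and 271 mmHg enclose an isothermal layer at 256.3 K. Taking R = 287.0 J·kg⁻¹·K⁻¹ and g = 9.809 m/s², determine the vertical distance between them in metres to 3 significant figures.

Hypsometric equation: Δz = (R T̄/g) ln(P₁/P₂).
R T̄/g = 287.0 × 256.3 / 9.809 = 7499.0 m.
ln(512/271) = ln(1.8893) = 0.63621.
Δz = 7499.0 × 0.63621 = 4770.9 m.

Δz ≈ 4770 m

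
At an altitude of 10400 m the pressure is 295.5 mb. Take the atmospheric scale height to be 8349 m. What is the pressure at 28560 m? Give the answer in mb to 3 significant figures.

Between two levels, P₂ = P₁ exp(−Δz/H) with Δz = z₂ − z₁.
Δz = 28560 − 10400 = 18160 m; Δz/H = 18160/8349.0 = 2.1751.
P₂ = 295.5 × exp(−2.1751) = 295.5 × 0.11360 = 33.569 mb.

P ≈ 33.6 mb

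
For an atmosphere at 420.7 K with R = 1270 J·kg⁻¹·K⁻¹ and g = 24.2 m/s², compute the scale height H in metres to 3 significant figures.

H ≈ 22100 m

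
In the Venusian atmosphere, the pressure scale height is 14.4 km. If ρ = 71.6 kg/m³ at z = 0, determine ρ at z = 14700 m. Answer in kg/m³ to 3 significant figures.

In an isothermal atmosphere, density decays like pressure: ρ = ρ₀ exp(−z/H).
z/H = 14700/14400 = 1.0208; exp(−1.0208) = 0.36031.
ρ = 71.6 × 0.36031 = 25.798 kg/m³.

ρ ≈ 25.8 kg/m³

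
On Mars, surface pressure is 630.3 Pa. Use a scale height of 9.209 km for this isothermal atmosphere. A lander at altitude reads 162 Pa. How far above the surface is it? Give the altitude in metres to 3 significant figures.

z ≈ 12500 m

Invert the barometric formula: z = H ln(P₀/P).
P₀/P = 630.3/162 = 3.8907; ln(3.8907) = 1.3586.
z = 9209.0 × 1.3586 = 12511 m.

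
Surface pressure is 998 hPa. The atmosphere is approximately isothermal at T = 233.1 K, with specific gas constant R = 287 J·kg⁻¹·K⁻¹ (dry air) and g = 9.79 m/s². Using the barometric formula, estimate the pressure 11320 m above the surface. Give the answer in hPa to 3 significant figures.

Scale height: H = RT/g = 287 × 233.1 / 9.79 = 6833.5 m.
Barometric formula: P = P₀ exp(−z/H).
z/H = 11320/6833.5 = 1.6565; exp(−1.6565) = 0.19081.
P = 998 × 0.19081 = 190.43 hPa.

P ≈ 190 hPa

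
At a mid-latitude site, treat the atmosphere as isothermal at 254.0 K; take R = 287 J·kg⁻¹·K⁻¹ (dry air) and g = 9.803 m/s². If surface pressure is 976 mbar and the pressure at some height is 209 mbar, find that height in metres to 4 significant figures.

Scale height: H = RT/g = 287 × 254.0 / 9.803 = 7436.3 m.
Invert the barometric formula: z = H ln(P₀/P).
P₀/P = 976/209 = 4.6699; ln(4.6699) = 1.5411.
z = 7436.3 × 1.5411 = 11460 m.

z ≈ 11460 m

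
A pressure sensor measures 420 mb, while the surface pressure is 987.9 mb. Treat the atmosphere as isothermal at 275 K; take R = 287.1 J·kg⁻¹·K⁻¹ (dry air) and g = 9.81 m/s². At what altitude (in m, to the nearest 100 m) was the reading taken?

z ≈ 6900 m

Scale height: H = RT/g = 287.1 × 275 / 9.81 = 8048.2 m.
Invert the barometric formula: z = H ln(P₀/P).
P₀/P = 987.9/420 = 2.3521; ln(2.3521) = 0.85531.
z = 8048.2 × 0.85531 = 6883.7 m.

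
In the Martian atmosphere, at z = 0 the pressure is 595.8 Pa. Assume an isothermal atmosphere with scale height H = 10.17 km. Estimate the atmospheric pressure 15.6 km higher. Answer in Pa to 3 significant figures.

P ≈ 129 Pa

Barometric formula: P = P₀ exp(−z/H).
z/H = 15600/10170 = 1.5339; exp(−1.5339) = 0.21569.
P = 595.8 × 0.21569 = 128.51 Pa.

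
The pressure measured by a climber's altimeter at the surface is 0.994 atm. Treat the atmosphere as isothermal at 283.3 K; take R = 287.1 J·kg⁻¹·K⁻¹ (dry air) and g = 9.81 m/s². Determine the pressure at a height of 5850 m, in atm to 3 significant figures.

P ≈ 0.491 atm

Scale height: H = RT/g = 287.1 × 283.3 / 9.81 = 8291.1 m.
Barometric formula: P = P₀ exp(−z/H).
z/H = 5850.0/8291.1 = 0.70558; exp(−0.70558) = 0.49382.
P = 0.994 × 0.49382 = 0.49086 atm.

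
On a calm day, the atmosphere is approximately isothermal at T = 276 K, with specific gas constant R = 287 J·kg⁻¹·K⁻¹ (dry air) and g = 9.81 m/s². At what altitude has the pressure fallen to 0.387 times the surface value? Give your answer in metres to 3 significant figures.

Scale height: H = RT/g = 287 × 276 / 9.81 = 8074.6 m.
Set P/P₀ = exp(−z/H) = 0.387, so z = −H ln(0.387).
−ln(0.387) = 0.94933; z = 8074.6 × 0.94933 = 7665.5 m.

z ≈ 7670 m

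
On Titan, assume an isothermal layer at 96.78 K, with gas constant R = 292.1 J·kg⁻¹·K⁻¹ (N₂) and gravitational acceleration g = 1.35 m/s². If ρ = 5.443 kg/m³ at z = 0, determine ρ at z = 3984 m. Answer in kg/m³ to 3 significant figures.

ρ ≈ 4.50 kg/m³

Scale height: H = RT/g = 292.1 × 96.78 / 1.35 = 20940 m.
In an isothermal atmosphere, density decays like pressure: ρ = ρ₀ exp(−z/H).
z/H = 3984.0/20940 = 0.19026; exp(−0.19026) = 0.82674.
ρ = 5.443 × 0.82674 = 4.4999 kg/m³.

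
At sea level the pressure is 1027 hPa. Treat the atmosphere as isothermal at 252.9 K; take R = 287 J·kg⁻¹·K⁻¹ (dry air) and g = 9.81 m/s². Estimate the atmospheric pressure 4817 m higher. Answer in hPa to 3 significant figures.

Scale height: H = RT/g = 287 × 252.9 / 9.81 = 7398.8 m.
Barometric formula: P = P₀ exp(−z/H).
z/H = 4817.0/7398.8 = 0.65105; exp(−0.65105) = 0.52150.
P = 1027 × 0.52150 = 535.58 hPa.

P ≈ 536 hPa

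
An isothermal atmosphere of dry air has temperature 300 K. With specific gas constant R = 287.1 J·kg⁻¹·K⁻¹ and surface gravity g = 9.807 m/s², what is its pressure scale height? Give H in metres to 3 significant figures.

H ≈ 8780 m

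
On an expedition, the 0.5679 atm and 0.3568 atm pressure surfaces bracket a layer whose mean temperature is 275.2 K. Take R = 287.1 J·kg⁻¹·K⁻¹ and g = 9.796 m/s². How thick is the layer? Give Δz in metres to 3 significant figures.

Δz ≈ 3750 m

Hypsometric equation: Δz = (R T̄/g) ln(P₁/P₂).
R T̄/g = 287.1 × 275.2 / 9.796 = 8065.5 m.
ln(0.5679/0.3568) = ln(1.5916) = 0.46474.
Δz = 8065.5 × 0.46474 = 3748.4 m.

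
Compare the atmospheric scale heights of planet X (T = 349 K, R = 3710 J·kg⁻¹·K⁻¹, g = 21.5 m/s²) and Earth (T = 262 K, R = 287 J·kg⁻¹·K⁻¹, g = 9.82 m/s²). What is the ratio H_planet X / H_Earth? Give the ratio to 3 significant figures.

H_planet X/H_Earth ≈ 7.86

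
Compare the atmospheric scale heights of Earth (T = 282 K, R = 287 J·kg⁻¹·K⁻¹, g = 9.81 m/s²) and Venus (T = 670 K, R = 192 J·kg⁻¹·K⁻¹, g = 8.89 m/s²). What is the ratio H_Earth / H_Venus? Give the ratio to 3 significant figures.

H_Earth/H_Venus ≈ 0.570

H = RT/g for each body.
H_Earth = 287 × 282 / 9.81 = 8250.2 m.
H_Venus = 192 × 670 / 8.89 = 14470 m.
H_Earth/H_Venus = 8250.2/14470 = 0.57016.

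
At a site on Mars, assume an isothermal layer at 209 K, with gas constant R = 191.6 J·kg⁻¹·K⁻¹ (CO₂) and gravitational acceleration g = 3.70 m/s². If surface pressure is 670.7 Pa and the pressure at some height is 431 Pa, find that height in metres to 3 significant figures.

Scale height: H = RT/g = 191.6 × 209 / 3.70 = 10823 m.
Invert the barometric formula: z = H ln(P₀/P).
P₀/P = 670.7/431 = 1.5561; ln(1.5561) = 0.44218.
z = 10823 × 0.44218 = 4785.7 m.

z ≈ 4790 m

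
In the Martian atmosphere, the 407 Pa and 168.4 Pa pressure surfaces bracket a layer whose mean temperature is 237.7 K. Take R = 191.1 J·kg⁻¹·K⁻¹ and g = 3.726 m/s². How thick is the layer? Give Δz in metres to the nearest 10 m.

Δz ≈ 10760 m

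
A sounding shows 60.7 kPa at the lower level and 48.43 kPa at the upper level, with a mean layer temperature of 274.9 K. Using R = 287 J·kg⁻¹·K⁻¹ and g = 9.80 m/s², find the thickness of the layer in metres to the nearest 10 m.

Hypsometric equation: Δz = (R T̄/g) ln(P₁/P₂).
R T̄/g = 287 × 274.9 / 9.80 = 8050.6 m.
ln(60.7/48.43) = ln(1.2534) = 0.22586.
Δz = 8050.6 × 0.22586 = 1818.3 m.

Δz ≈ 1820 m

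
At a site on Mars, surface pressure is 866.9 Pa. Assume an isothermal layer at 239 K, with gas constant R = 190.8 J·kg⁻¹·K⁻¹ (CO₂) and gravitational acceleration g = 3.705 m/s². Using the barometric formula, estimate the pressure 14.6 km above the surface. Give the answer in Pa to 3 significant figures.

P ≈ 265 Pa

Scale height: H = RT/g = 190.8 × 239 / 3.705 = 12308 m.
Barometric formula: P = P₀ exp(−z/H).
z/H = 14600/12308 = 1.1862; exp(−1.1862) = 0.30538.
P = 866.9 × 0.30538 = 264.73 Pa.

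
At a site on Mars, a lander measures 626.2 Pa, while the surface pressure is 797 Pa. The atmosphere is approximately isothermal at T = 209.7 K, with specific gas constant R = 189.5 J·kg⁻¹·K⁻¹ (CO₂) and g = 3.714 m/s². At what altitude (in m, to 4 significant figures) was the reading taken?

Scale height: H = RT/g = 189.5 × 209.7 / 3.714 = 10700 m.
Invert the barometric formula: z = H ln(P₀/P).
P₀/P = 797/626.2 = 1.2728; ln(1.2728) = 0.24122.
z = 10700 × 0.24122 = 2581.1 m.

z ≈ 2581 m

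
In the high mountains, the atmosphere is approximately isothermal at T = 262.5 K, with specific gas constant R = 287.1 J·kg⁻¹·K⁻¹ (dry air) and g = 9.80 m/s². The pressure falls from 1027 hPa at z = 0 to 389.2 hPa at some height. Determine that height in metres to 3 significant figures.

z ≈ 7460 m

Scale height: H = RT/g = 287.1 × 262.5 / 9.80 = 7690.2 m.
Invert the barometric formula: z = H ln(P₀/P).
P₀/P = 1027/389.2 = 2.6387; ln(2.6387) = 0.97029.
z = 7690.2 × 0.97029 = 7461.7 m.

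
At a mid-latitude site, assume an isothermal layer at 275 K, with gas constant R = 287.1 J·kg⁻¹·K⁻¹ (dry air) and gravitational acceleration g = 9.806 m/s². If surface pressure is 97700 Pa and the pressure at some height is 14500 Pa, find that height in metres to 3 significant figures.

Scale height: H = RT/g = 287.1 × 275 / 9.806 = 8051.4 m.
Invert the barometric formula: z = H ln(P₀/P).
P₀/P = 97700/14500 = 6.7379; ln(6.7379) = 1.9077.
z = 8051.4 × 1.9077 = 15360 m.

z ≈ 15400 m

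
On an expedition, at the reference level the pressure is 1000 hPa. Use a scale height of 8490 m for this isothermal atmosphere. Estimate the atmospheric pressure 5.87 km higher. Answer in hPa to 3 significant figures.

P ≈ 501 hPa

Barometric formula: P = P₀ exp(−z/H).
z/H = 5870.0/8490.0 = 0.69140; exp(−0.69140) = 0.50087.
P = 1000 × 0.50087 = 500.87 hPa.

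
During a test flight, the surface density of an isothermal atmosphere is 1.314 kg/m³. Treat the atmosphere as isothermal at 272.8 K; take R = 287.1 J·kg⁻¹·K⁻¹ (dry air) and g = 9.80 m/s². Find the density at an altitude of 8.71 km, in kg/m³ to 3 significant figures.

ρ ≈ 0.442 kg/m³

Scale height: H = RT/g = 287.1 × 272.8 / 9.80 = 7991.9 m.
In an isothermal atmosphere, density decays like pressure: ρ = ρ₀ exp(−z/H).
z/H = 8710.0/7991.9 = 1.0899; exp(−1.0899) = 0.33625.
ρ = 1.314 × 0.33625 = 0.44183 kg/m³.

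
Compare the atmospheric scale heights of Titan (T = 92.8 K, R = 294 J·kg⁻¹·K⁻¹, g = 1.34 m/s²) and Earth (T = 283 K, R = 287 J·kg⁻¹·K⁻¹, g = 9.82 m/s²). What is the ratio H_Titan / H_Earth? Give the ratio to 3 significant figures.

H = RT/g for each body.
H_Titan = 294 × 92.8 / 1.34 = 20361 m.
H_Earth = 287 × 283 / 9.82 = 8271.0 m.
H_Titan/H_Earth = 20361/8271.0 = 2.4617.

H_Titan/H_Earth ≈ 2.46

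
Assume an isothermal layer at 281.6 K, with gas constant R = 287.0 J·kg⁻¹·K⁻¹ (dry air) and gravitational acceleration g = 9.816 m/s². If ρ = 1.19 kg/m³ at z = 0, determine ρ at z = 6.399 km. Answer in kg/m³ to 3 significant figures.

ρ ≈ 0.547 kg/m³

Scale height: H = RT/g = 287.0 × 281.6 / 9.816 = 8233.4 m.
In an isothermal atmosphere, density decays like pressure: ρ = ρ₀ exp(−z/H).
z/H = 6399.0/8233.4 = 0.77720; exp(−0.77720) = 0.45969.
ρ = 1.19 × 0.45969 = 0.54703 kg/m³.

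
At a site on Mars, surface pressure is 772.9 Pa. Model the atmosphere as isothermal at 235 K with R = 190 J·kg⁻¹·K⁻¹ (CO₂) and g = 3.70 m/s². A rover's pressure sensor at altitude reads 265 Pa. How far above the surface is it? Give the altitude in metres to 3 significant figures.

Scale height: H = RT/g = 190 × 235 / 3.70 = 12068 m.
Invert the barometric formula: z = H ln(P₀/P).
P₀/P = 772.9/265 = 2.9166; ln(2.9166) = 1.0704.
z = 12068 × 1.0704 = 12918 m.

z ≈ 12900 m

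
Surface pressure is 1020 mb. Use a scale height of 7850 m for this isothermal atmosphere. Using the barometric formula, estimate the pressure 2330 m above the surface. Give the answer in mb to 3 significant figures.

P ≈ 758 mb

Barometric formula: P = P₀ exp(−z/H).
z/H = 2330.0/7850.0 = 0.29682; exp(−0.29682) = 0.74318.
P = 1020 × 0.74318 = 758.04 mb.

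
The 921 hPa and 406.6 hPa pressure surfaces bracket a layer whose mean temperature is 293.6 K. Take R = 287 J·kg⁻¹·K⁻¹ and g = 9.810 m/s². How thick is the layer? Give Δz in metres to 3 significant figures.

Δz ≈ 7020 m

Hypsometric equation: Δz = (R T̄/g) ln(P₁/P₂).
R T̄/g = 287 × 293.6 / 9.810 = 8589.5 m.
ln(921/406.6) = ln(2.2651) = 0.81762.
Δz = 8589.5 × 0.81762 = 7022.9 m.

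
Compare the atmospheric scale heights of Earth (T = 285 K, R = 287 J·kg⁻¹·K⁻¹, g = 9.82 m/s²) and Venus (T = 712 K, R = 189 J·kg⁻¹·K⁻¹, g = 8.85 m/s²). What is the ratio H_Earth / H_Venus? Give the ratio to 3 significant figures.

H = RT/g for each body.
H_Earth = 287 × 285 / 9.82 = 8329.4 m.
H_Venus = 189 × 712 / 8.85 = 15205 m.
H_Earth/H_Venus = 8329.4/15205 = 0.54781.

H_Earth/H_Venus ≈ 0.548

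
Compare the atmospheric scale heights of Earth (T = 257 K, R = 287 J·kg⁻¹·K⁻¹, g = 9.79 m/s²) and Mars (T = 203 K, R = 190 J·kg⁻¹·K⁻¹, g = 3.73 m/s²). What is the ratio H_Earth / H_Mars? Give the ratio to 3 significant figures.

H_Earth/H_Mars ≈ 0.729

H = RT/g for each body.
H_Earth = 287 × 257 / 9.79 = 7534.1 m.
H_Mars = 190 × 203 / 3.73 = 10340 m.
H_Earth/H_Mars = 7534.1/10340 = 0.72864.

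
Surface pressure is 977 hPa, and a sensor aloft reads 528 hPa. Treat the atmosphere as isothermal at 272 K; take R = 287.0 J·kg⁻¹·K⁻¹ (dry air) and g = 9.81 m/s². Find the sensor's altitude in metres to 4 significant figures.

z ≈ 4897 m

Scale height: H = RT/g = 287.0 × 272 / 9.81 = 7957.6 m.
Invert the barometric formula: z = H ln(P₀/P).
P₀/P = 977/528 = 1.8504; ln(1.8504) = 0.61540.
z = 7957.6 × 0.61540 = 4897.1 m.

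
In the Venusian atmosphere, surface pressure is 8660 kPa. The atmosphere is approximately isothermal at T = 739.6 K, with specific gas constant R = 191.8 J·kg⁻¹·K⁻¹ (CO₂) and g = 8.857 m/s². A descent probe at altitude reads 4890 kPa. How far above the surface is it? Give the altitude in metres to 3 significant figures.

z ≈ 9150 m

Scale height: H = RT/g = 191.8 × 739.6 / 8.857 = 16016 m.
Invert the barometric formula: z = H ln(P₀/P).
P₀/P = 8660/4890 = 1.7710; ln(1.7710) = 0.57154.
z = 16016 × 0.57154 = 9153.8 m.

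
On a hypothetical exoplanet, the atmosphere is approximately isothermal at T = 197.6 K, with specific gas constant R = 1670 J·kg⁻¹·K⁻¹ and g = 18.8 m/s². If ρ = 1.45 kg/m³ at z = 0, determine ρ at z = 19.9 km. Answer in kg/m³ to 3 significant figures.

Scale height: H = RT/g = 1670 × 197.6 / 18.8 = 17553 m.
In an isothermal atmosphere, density decays like pressure: ρ = ρ₀ exp(−z/H).
z/H = 19900/17553 = 1.1337; exp(−1.1337) = 0.32184.
ρ = 1.45 × 0.32184 = 0.46667 kg/m³.

ρ ≈ 0.467 kg/m³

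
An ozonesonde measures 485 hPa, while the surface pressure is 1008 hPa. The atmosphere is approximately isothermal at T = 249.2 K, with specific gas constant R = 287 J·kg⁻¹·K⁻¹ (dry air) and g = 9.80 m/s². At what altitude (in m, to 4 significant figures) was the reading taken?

z ≈ 5339 m

Scale height: H = RT/g = 287 × 249.2 / 9.80 = 7298.0 m.
Invert the barometric formula: z = H ln(P₀/P).
P₀/P = 1008/485 = 2.0784; ln(2.0784) = 0.73160.
z = 7298.0 × 0.73160 = 5339.2 m.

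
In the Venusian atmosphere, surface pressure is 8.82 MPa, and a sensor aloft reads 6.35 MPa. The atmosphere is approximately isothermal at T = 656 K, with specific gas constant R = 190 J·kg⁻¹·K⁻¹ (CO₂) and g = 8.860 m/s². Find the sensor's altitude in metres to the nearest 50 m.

Scale height: H = RT/g = 190 × 656 / 8.860 = 14068 m.
Invert the barometric formula: z = H ln(P₀/P).
P₀/P = 8.82/6.35 = 1.3890; ln(1.3890) = 0.32858.
z = 14068 × 0.32858 = 4622.5 m.

z ≈ 4600 m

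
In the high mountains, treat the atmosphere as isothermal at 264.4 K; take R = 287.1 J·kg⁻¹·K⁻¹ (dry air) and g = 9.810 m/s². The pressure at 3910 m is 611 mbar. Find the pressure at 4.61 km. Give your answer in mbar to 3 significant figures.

P ≈ 558 mbar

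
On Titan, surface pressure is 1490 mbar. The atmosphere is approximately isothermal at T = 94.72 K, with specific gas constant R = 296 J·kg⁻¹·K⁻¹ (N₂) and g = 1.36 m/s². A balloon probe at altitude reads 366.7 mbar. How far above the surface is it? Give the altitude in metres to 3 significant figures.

z ≈ 28900 m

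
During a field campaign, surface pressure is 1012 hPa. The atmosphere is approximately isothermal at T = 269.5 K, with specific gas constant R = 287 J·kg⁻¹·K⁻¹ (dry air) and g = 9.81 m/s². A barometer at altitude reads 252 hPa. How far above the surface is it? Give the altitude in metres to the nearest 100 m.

Scale height: H = RT/g = 287 × 269.5 / 9.81 = 7884.5 m.
Invert the barometric formula: z = H ln(P₀/P).
P₀/P = 1012/252 = 4.0159; ln(4.0159) = 1.3903.
z = 7884.5 × 1.3903 = 10962 m.

z ≈ 11000 m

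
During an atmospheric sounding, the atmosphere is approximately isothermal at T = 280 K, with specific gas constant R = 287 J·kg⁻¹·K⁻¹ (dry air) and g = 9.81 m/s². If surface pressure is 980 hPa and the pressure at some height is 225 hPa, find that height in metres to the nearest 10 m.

Scale height: H = RT/g = 287 × 280 / 9.81 = 8191.6 m.
Invert the barometric formula: z = H ln(P₀/P).
P₀/P = 980/225 = 4.3556; ln(4.3556) = 1.4715.
z = 8191.6 × 1.4715 = 12054 m.

z ≈ 12050 m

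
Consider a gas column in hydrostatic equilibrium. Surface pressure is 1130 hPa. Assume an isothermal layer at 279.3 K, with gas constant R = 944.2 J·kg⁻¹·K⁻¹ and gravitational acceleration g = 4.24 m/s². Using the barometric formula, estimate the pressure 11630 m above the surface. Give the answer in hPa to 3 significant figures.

P ≈ 937 hPa

Scale height: H = RT/g = 944.2 × 279.3 / 4.24 = 62197 m.
Barometric formula: P = P₀ exp(−z/H).
z/H = 11630/62197 = 0.18699; exp(−0.18699) = 0.82945.
P = 1130 × 0.82945 = 937.28 hPa.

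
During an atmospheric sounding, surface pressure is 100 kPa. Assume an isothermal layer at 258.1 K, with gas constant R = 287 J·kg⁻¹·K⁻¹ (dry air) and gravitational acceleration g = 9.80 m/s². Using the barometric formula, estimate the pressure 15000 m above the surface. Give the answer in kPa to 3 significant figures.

P ≈ 13.7 kPa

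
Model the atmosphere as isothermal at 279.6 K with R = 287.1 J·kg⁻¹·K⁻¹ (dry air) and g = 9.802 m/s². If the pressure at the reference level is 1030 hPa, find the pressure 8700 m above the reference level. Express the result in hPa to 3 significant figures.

P ≈ 356 hPa

Scale height: H = RT/g = 287.1 × 279.6 / 9.802 = 8189.5 m.
Barometric formula: P = P₀ exp(−z/H).
z/H = 8700.0/8189.5 = 1.0623; exp(−1.0623) = 0.34566.
P = 1030 × 0.34566 = 356.03 hPa.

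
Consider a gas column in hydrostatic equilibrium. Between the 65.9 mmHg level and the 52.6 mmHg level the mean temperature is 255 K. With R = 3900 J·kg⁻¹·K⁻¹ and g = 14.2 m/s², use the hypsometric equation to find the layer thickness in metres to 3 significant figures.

Δz ≈ 15800 m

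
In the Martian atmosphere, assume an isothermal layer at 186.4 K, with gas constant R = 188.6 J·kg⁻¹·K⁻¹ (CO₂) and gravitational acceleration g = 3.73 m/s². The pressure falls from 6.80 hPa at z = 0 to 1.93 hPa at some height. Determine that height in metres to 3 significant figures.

z ≈ 11900 m

Scale height: H = RT/g = 188.6 × 186.4 / 3.73 = 9424.9 m.
Invert the barometric formula: z = H ln(P₀/P).
P₀/P = 6.80/1.93 = 3.5233; ln(3.5233) = 1.2594.
z = 9424.9 × 1.2594 = 11870 m.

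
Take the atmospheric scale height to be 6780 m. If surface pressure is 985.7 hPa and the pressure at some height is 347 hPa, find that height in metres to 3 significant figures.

z ≈ 7080 m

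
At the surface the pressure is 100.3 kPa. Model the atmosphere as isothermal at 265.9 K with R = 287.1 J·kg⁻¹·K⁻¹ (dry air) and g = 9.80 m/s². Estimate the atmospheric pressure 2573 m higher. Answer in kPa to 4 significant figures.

P ≈ 72.09 kPa

Scale height: H = RT/g = 287.1 × 265.9 / 9.80 = 7789.8 m.
Barometric formula: P = P₀ exp(−z/H).
z/H = 2573.0/7789.8 = 0.33030; exp(−0.33030) = 0.71871.
P = 100.3 × 0.71871 = 72.087 kPa.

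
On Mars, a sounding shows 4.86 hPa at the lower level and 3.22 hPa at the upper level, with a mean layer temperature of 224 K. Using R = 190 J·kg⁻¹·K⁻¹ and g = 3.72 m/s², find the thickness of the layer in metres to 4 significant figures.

Hypsometric equation: Δz = (R T̄/g) ln(P₁/P₂).
R T̄/g = 190 × 224 / 3.72 = 11441 m.
ln(4.86/3.22) = ln(1.5093) = 0.41165.
Δz = 11441 × 0.41165 = 4709.7 m.

Δz ≈ 4710 m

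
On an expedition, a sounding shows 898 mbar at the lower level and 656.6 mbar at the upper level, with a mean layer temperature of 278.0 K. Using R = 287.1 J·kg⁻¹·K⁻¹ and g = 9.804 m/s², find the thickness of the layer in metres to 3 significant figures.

Δz ≈ 2550 m

Hypsometric equation: Δz = (R T̄/g) ln(P₁/P₂).
R T̄/g = 287.1 × 278.0 / 9.804 = 8140.9 m.
ln(898/656.6) = ln(1.3677) = 0.31313.
Δz = 8140.9 × 0.31313 = 2549.2 m.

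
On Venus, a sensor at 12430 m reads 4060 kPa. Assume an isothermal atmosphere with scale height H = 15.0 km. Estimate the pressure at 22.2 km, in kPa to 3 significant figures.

Between two levels, P₂ = P₁ exp(−Δz/H) with Δz = z₂ − z₁.
Δz = 22200 − 12430 = 9770.0 m; Δz/H = 9770.0/15000 = 0.65133.
P₂ = 4060 × exp(−0.65133) = 4060 × 0.52135 = 2116.7 kPa.

P ≈ 2120 kPa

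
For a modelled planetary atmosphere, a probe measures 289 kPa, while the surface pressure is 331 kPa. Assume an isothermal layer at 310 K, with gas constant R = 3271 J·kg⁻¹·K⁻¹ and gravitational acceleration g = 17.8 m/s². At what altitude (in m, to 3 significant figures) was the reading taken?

z ≈ 7730 m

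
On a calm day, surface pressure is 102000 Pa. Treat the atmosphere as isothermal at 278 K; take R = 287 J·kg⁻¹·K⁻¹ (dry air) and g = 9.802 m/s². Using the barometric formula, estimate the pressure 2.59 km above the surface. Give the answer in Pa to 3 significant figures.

Scale height: H = RT/g = 287 × 278 / 9.802 = 8139.8 m.
Barometric formula: P = P₀ exp(−z/H).
z/H = 2590.0/8139.8 = 0.31819; exp(−0.31819) = 0.72746.
P = 102000 × 0.72746 = 74201 Pa.

P ≈ 74200 Pa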